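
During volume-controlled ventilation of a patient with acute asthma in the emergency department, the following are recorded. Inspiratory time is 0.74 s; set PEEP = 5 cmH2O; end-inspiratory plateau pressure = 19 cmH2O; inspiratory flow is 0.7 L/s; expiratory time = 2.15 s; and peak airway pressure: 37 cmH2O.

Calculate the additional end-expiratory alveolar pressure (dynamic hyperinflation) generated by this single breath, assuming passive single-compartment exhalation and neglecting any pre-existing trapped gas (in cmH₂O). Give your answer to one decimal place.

Vt = flow × Ti = 0.7 L/s × 0.74 s × 1000 mL/L = 518.0 mL.
R = (PIP − Pplat)/V̇ = (37 − 19) / 0.7 = 18.0/0.7 = 25.714 cmH2O·s/L.
C = Vt/(Pplat − PEEP) = 518.0 / (19 − 5) = 518.0/14.0 = 37.0 mL/cmH2O.
τ = R × C = 25.714 × 0.037 L/cmH2O = 0.9514 s.
Fraction remaining = e^(−Te/τ) = e^(−2.15/0.9514) = 0.1044; trapped volume = 518.0 × 0.1044 = 54.079 mL.
Additional alveolar pressure from trapping ≈ V_trapped / C = 54.079 / 37.0 = 1.462 cmH2O.

1.5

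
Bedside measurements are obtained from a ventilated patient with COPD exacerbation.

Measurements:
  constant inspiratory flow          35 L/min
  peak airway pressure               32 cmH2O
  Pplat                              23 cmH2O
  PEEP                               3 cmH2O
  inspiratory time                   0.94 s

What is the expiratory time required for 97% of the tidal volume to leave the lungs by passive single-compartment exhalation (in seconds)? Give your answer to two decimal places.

1.48

Flow: 35 L/min ÷ 60 = 0.5833 L/s.
Vt = flow × Ti = 0.5833 L/s × 0.94 s × 1000 mL/L = 548.3 mL.
R = (PIP − Pplat)/V̇ = (32 − 23) / 0.5833 = 9.0/0.5833 = 15.429 cmH2O·s/L.
C = Vt/(Pplat − PEEP) = 548.3 / (23 − 3) = 548.3/20.0 = 27.415 mL/cmH2O.
τ = R × C = 15.429 × 0.02742 L/cmH2O = 0.4231 s.
t = −τ·ln(1 − 0.97) = −0.4231·ln(0.03) = 1.484 s.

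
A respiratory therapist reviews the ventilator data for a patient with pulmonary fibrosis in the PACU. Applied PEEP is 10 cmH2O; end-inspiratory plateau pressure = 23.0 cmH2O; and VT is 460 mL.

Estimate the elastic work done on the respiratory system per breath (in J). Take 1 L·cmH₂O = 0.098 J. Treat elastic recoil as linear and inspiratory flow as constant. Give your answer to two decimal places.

Elastic work ≈ ½ × (Pplat − PEEP) × Vt = 0.5 × (23.0 − 10) × 0.460 L = 0.5 × 13.0 × 0.460 = 2.99 L·cmH2O.
× 0.098 J/(L·cmH2O) → 0.293 J.

0.29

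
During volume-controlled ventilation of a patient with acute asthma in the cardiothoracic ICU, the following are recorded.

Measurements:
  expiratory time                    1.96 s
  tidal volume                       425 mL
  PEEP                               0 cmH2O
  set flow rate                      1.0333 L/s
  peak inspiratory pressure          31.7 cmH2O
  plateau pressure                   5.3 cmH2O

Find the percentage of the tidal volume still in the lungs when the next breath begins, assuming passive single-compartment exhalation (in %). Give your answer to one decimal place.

38.4

R = (PIP − Pplat)/V̇ = (31.7 − 5.3) / 1.0333 = 26.4/1.0333 = 25.549 cmH2O·s/L.
C = Vt/(Pplat − PEEP) = 425.0 / (5.3 − 0) = 425.0/5.3 = 80.189 mL/cmH2O.
τ = R × C = 25.549 × 0.08019 L/cmH2O = 2.049 s.
Fraction remaining at end-expiration = e^(−Te/τ) = e^(−1.96/2.049) = 0.3842 → 38.42%.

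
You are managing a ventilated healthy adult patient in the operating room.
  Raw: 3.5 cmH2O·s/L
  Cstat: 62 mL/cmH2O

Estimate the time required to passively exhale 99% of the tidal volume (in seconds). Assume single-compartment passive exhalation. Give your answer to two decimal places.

1.00

τ = R × C = 3.5 × 62 mL/cmH2O = 3.5 × 0.062 L/cmH2O = 0.217 s.
Exhaled fraction f = 1 − e^(−t/τ) → t = −τ·ln(1 − f) = −0.217·ln(0.01) = 0.9993 s.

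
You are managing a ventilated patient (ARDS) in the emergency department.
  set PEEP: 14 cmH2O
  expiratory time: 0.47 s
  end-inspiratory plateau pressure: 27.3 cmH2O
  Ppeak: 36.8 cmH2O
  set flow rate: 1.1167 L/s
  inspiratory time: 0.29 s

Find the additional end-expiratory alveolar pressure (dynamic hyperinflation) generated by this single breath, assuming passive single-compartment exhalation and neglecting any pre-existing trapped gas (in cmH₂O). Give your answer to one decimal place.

Vt = flow × Ti = 1.1167 L/s × 0.29 s × 1000 mL/L = 323.84 mL.
R = (PIP − Pplat)/V̇ = (36.8 − 27.3) / 1.1167 = 9.5/1.1167 = 8.507 cmH2O·s/L.
C = Vt/(Pplat − PEEP) = 323.84 / (27.3 − 14) = 323.84/13.3 = 24.349 mL/cmH2O.
τ = R × C = 8.507 × 0.02435 L/cmH2O = 0.2071 s.
Fraction remaining = e^(−Te/τ) = e^(−0.47/0.2071) = 0.1034; trapped volume = 323.84 × 0.1034 = 33.485 mL.
Additional alveolar pressure from trapping ≈ V_trapped / C = 33.485 / 24.349 = 1.375 cmH2O.

1.4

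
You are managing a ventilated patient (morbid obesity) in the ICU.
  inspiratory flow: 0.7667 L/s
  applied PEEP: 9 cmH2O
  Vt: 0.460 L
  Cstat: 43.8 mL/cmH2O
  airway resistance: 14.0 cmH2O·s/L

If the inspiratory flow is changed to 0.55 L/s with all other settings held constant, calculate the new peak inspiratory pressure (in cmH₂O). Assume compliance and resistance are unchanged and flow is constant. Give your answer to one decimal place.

PIP = Vt/C + R·V̇ + PEEP (constant-flow equation of motion).
Only the resistive term changes: ΔPIP = R × ΔV̇ = 14.0 × (0.55 − 0.7667) = 14.0 × -0.2167 = -3.034 cmH2O.
Original PIP = 460/43.8 + 14.0×0.7667 + 9 = 30.236 cmH2O; new PIP = 30.236 + (-3.034) = 27.202 cmH2O.

27.2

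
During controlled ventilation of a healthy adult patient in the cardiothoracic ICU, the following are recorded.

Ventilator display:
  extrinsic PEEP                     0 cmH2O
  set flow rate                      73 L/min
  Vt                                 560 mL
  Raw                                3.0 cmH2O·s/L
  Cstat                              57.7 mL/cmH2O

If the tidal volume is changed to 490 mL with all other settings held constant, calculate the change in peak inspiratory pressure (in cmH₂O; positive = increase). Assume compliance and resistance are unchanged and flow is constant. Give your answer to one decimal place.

PIP = Vt/C + R·V̇ + PEEP (constant-flow equation of motion).
Only the elastic term changes: ΔPIP = ΔVt / C = (490 − 560) / 57.7 = -1.213 cmH2O.

-1.2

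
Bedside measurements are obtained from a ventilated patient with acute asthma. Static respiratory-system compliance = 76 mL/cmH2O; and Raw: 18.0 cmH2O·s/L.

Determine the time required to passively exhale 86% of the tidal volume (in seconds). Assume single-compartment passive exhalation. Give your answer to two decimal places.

2.69

τ = R × C = 18.0 × 76 mL/cmH2O = 18.0 × 0.076 L/cmH2O = 1.368 s.
Exhaled fraction f = 1 − e^(−t/τ) → t = −τ·ln(1 − f) = −1.368·ln(0.14) = 2.69 s.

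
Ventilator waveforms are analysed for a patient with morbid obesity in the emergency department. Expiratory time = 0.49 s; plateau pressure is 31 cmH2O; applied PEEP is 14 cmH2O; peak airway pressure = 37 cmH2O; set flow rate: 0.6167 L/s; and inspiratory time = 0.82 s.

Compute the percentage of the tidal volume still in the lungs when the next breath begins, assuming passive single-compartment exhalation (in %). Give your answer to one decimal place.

Vt = flow × Ti = 0.6167 L/s × 0.82 s × 1000 mL/L = 505.69 mL.
R = (PIP − Pplat)/V̇ = (37 − 31) / 0.6167 = 6.0/0.6167 = 9.729 cmH2O·s/L.
C = Vt/(Pplat − PEEP) = 505.69 / (31 − 14) = 505.69/17.0 = 29.746 mL/cmH2O.
τ = R × C = 9.729 × 0.02975 L/cmH2O = 0.2894 s.
Fraction remaining at end-expiration = e^(−Te/τ) = e^(−0.49/0.2894) = 0.1839 → 18.39%.

18.4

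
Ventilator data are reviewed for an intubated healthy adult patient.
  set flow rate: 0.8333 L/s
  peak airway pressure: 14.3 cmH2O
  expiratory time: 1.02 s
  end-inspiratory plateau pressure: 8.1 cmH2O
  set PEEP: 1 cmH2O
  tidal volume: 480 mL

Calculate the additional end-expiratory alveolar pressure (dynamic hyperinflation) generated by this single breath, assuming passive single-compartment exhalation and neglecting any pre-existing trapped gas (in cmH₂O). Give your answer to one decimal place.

0.9

R = (PIP − Pplat)/V̇ = (14.3 − 8.1) / 0.8333 = 6.2/0.8333 = 7.44 cmH2O·s/L.
C = Vt/(Pplat − PEEP) = 480.0 / (8.1 − 1) = 480.0/7.1 = 67.606 mL/cmH2O.
τ = R × C = 7.44 × 0.06761 L/cmH2O = 0.503 s.
Fraction remaining = e^(−Te/τ) = e^(−1.02/0.503) = 0.1316; trapped volume = 480.0 × 0.1316 = 63.168 mL.
Additional alveolar pressure from trapping ≈ V_trapped / C = 63.168 / 67.606 = 0.9344 cmH2O.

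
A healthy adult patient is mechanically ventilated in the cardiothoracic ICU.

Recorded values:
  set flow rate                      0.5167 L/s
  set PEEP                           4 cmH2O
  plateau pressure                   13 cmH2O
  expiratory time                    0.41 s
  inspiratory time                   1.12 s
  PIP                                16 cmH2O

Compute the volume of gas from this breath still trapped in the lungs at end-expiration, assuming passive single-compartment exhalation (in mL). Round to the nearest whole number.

Vt = flow × Ti = 0.5167 L/s × 1.12 s × 1000 mL/L = 578.7 mL.
R = (PIP − Pplat)/V̇ = (16 − 13) / 0.5167 = 3.0/0.5167 = 5.806 cmH2O·s/L.
C = Vt/(Pplat − PEEP) = 578.7 / (13 − 4) = 578.7/9.0 = 64.3 mL/cmH2O.
τ = R × C = 5.806 × 0.0643 L/cmH2O = 0.3733 s.
Fraction remaining = e^(−Te/τ) = e^(−0.41/0.3733) = 0.3334.
Trapped volume = 578.7 × 0.3334 = 192.94 mL.

193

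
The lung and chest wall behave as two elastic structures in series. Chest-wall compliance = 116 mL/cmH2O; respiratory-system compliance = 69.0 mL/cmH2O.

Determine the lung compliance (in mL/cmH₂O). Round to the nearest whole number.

170

1/CL = 1/Crs − 1/Ccw.
1/CL = 1/69.0 − 1/116 = 0.005872.
CL = 170.3 mL/cmH2O.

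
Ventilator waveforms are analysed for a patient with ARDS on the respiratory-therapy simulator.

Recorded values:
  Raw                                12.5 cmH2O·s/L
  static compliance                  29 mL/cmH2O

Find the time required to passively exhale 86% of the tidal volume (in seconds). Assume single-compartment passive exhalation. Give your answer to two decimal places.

0.71

τ = R × C = 12.5 × 29 mL/cmH2O = 12.5 × 0.029 L/cmH2O = 0.3625 s.
Exhaled fraction f = 1 − e^(−t/τ) → t = −τ·ln(1 − f) = −0.3625·ln(0.14) = 0.7127 s.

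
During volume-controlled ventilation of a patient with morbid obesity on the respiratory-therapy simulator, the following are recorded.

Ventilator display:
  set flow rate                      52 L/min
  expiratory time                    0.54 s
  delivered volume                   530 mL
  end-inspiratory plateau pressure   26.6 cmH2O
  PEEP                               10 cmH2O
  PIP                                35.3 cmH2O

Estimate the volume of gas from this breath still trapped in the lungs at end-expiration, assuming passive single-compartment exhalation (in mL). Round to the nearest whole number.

98

Flow: 52 L/min ÷ 60 = 0.8667 L/s.
R = (PIP − Pplat)/V̇ = (35.3 − 26.6) / 0.8667 = 8.7/0.8667 = 10.038 cmH2O·s/L.
C = Vt/(Pplat − PEEP) = 530.0 / (26.6 − 10) = 530.0/16.6 = 31.928 mL/cmH2O.
τ = R × C = 10.038 × 0.03193 L/cmH2O = 0.3205 s.
Fraction remaining = e^(−Te/τ) = e^(−0.54/0.3205) = 0.1855.
Trapped volume = 530.0 × 0.1855 = 98.315 mL.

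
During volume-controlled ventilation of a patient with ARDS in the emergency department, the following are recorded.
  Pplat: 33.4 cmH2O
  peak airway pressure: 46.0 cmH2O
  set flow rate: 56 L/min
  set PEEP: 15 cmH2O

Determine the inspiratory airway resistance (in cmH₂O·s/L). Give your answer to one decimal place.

Flow: 56 L/min ÷ 60 = 0.9333 L/s.
Raw = (PIP − Pplat) / flow = (46.0 − 33.4) / 0.9333 = 12.6 / 0.9333 = 13.5 cmH2O·s/L.

13.5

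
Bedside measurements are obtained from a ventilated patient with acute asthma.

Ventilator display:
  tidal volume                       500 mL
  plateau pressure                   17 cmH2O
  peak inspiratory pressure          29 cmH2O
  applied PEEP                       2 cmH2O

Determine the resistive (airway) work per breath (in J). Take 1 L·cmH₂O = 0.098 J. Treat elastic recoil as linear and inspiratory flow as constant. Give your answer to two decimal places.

0.59

With constant inspiratory flow the resistive pressure is constant at PIP − Pplat = 29 − 17 = 12.0 cmH2O, so resistive work = 12.0 × 0.500 = 6.0 L·cmH2O.
× 0.098 J/(L·cmH2O) → 0.588 J.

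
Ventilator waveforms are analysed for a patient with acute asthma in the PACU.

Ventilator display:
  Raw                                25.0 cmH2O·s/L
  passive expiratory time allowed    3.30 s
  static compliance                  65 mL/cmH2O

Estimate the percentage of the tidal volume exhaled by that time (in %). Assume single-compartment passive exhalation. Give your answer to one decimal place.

86.9

τ = R × C = 25.0 × 65 mL/cmH2O = 25.0 × 0.065 L/cmH2O = 1.625 s.
Passive exhalation: V(t)/V₀ = e^(−t/τ) = e^(−3.30/1.625) = 0.1312.
Fraction exhaled = 1 − 0.1312 = 0.8688 → 86.88%.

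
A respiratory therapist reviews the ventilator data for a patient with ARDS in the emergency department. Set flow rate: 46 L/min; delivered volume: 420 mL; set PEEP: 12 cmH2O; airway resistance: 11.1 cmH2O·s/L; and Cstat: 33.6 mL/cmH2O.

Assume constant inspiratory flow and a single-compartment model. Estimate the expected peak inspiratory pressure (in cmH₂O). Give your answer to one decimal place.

33.0

Flow: 46 L/min ÷ 60 = 0.7667 L/s.
Equation of motion (constant flow): PIP = Vt/C + R·V̇ + PEEP.
PIP = 420/33.6 + 11.1×0.7667 + 12 = 12.5 + 8.51 + 12 = 33.01 cmH2O.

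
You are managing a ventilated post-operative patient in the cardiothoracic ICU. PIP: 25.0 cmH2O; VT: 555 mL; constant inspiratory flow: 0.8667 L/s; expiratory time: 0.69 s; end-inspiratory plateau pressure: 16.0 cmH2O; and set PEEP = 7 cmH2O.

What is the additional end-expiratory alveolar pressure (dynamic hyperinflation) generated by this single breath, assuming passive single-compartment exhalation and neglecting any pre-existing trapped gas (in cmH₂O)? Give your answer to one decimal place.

3.1

R = (PIP − Pplat)/V̇ = (25.0 − 16.0) / 0.8667 = 9.0/0.8667 = 10.384 cmH2O·s/L.
C = Vt/(Pplat − PEEP) = 555.0 / (16.0 − 7) = 555.0/9.0 = 61.667 mL/cmH2O.
τ = R × C = 10.384 × 0.06167 L/cmH2O = 0.6404 s.
Fraction remaining = e^(−Te/τ) = e^(−0.69/0.6404) = 0.3405; trapped volume = 555.0 × 0.3405 = 188.98 mL.
Additional alveolar pressure from trapping ≈ V_trapped / C = 188.98 / 61.667 = 3.065 cmH2O.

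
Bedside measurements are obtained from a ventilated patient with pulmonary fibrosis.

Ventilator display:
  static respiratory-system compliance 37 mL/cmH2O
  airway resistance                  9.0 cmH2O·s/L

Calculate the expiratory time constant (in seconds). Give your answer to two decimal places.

τ = R × C = 9.0 × 37 mL/cmH2O = 9.0 × 0.037 L/cmH2O = 0.333 s.

0.33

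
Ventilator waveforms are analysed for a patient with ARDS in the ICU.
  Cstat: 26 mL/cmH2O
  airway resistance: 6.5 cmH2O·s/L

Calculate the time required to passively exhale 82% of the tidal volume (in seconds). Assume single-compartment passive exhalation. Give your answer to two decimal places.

0.29

τ = R × C = 6.5 × 26 mL/cmH2O = 6.5 × 0.026 L/cmH2O = 0.169 s.
Exhaled fraction f = 1 − e^(−t/τ) → t = −τ·ln(1 − f) = −0.169·ln(0.18) = 0.2898 s.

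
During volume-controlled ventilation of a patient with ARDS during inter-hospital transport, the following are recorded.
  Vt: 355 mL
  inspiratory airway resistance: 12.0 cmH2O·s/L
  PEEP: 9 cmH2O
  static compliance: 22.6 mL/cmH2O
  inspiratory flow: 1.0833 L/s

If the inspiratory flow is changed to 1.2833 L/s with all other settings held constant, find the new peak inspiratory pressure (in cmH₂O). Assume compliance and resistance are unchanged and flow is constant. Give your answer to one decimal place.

PIP = Vt/C + R·V̇ + PEEP (constant-flow equation of motion).
Only the resistive term changes: ΔPIP = R × ΔV̇ = 12.0 × (1.2833 − 1.0833) = 12.0 × 0.2 = 2.4 cmH2O.
Original PIP = 355/22.6 + 12.0×1.0833 + 9 = 37.708 cmH2O; new PIP = 37.708 + (2.4) = 40.108 cmH2O.

40.1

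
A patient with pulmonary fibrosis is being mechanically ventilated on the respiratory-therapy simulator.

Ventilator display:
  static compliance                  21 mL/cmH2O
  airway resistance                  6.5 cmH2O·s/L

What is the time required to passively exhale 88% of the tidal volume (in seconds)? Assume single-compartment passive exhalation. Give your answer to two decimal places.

τ = R × C = 6.5 × 21 mL/cmH2O = 6.5 × 0.021 L/cmH2O = 0.1365 s.
Exhaled fraction f = 1 − e^(−t/τ) → t = −τ·ln(1 − f) = −0.1365·ln(0.12) = 0.2894 s.

0.29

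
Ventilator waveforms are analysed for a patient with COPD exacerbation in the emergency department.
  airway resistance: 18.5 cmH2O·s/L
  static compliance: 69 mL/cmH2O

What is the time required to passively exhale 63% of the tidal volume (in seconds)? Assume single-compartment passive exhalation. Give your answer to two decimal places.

τ = R × C = 18.5 × 69 mL/cmH2O = 18.5 × 0.069 L/cmH2O = 1.277 s.
Exhaled fraction f = 1 − e^(−t/τ) → t = −τ·ln(1 − f) = −1.277·ln(0.37) = 1.27 s.

1.27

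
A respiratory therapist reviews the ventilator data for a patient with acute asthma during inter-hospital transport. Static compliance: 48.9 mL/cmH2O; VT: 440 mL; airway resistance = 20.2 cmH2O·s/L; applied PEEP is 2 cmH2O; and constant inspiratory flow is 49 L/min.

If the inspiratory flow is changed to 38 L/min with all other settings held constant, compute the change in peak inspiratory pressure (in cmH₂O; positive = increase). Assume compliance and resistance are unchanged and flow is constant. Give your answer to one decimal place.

Flow: 49 L/min ÷ 60 = 0.8167 L/s.
New flow: 38 L/min ÷ 60 = 0.6333 L/s.
PIP = Vt/C + R·V̇ + PEEP (constant-flow equation of motion).
Only the resistive term changes: ΔPIP = R × ΔV̇ = 20.2 × (0.6333 − 0.8167) = 20.2 × -0.1834 = -3.705 cmH2O.

-3.7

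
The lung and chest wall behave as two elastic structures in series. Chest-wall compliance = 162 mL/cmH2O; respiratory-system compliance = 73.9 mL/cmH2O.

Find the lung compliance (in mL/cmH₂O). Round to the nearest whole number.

136

1/CL = 1/Crs − 1/Ccw.
1/CL = 1/73.9 − 1/162 = 0.007359.
CL = 135.89 mL/cmH2O.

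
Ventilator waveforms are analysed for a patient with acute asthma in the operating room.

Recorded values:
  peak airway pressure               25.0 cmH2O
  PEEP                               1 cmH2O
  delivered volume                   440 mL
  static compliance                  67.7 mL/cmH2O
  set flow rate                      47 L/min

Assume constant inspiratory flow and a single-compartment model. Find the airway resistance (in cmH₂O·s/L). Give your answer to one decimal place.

Flow: 47 L/min ÷ 60 = 0.7833 L/s.
Equation of motion (constant flow): PIP = Vt/C + R·V̇ + PEEP.
R·V̇ = PIP − Vt/C − PEEP = 25.0 − 440/67.7 − 1 = 25.0 − 6.499 − 1 = 17.501 cmH2O.
R = 17.501 / 0.7833 = 22.343 cmH2O·s/L.

22.3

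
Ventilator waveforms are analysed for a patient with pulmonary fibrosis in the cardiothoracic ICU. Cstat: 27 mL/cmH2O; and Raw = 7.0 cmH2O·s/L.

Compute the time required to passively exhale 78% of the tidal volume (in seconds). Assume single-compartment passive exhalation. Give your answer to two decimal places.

τ = R × C = 7.0 × 27 mL/cmH2O = 7.0 × 0.027 L/cmH2O = 0.189 s.
Exhaled fraction f = 1 − e^(−t/τ) → t = −τ·ln(1 − f) = −0.189·ln(0.22) = 0.2862 s.

0.29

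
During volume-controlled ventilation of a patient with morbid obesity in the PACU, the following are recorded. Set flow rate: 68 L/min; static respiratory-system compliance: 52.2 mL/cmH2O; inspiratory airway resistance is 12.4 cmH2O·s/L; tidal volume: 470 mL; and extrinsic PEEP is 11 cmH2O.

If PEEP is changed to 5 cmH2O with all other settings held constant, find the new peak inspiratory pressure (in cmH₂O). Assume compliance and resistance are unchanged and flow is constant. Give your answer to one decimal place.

28.1

Flow: 68 L/min ÷ 60 = 1.1333 L/s.
PIP = Vt/C + R·V̇ + PEEP (constant-flow equation of motion).
Only the baseline term changes: ΔPIP = ΔPEEP = 5 − 11 = -6.0 cmH2O.
Original PIP = 470/52.2 + 12.4×1.1333 + 11 = 34.057 cmH2O; new PIP = 34.057 + (-6.0) = 28.057 cmH2O.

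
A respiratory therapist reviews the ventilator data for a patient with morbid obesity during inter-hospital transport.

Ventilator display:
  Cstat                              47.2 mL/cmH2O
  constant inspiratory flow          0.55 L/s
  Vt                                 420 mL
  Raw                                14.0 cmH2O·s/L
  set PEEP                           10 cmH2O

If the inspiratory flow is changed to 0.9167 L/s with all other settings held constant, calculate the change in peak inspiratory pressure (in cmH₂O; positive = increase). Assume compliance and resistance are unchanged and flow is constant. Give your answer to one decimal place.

PIP = Vt/C + R·V̇ + PEEP (constant-flow equation of motion).
Only the resistive term changes: ΔPIP = R × ΔV̇ = 14.0 × (0.9167 − 0.55) = 14.0 × 0.3667 = 5.134 cmH2O.

5.1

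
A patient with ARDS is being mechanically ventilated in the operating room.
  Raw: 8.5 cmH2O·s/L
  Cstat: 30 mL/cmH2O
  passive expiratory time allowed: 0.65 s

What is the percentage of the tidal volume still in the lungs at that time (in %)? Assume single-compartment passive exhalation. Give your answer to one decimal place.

τ = R × C = 8.5 × 30 mL/cmH2O = 8.5 × 0.030 L/cmH2O = 0.255 s.
Passive exhalation: V(t)/V₀ = e^(−t/τ) = e^(−0.65/0.255) = 0.07816.
Fraction remaining = 0.07816 → 7.816%.

7.8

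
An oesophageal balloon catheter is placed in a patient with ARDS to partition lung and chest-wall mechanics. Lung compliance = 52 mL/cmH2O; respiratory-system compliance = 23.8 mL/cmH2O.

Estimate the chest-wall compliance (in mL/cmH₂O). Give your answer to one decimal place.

43.9

1/Ccw = 1/Crs − 1/CL.
1/Ccw = 1/23.8 − 1/52 = 0.02279.
Ccw = 43.879 mL/cmH2O.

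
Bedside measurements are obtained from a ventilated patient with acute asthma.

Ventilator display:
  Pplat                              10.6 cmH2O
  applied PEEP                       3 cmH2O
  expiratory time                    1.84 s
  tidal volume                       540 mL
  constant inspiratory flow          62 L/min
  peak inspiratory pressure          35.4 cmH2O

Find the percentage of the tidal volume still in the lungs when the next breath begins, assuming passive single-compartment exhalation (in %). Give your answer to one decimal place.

34.0

Flow: 62 L/min ÷ 60 = 1.0333 L/s.
R = (PIP − Pplat)/V̇ = (35.4 − 10.6) / 1.0333 = 24.8/1.0333 = 24.001 cmH2O·s/L.
C = Vt/(Pplat − PEEP) = 540.0 / (10.6 − 3) = 540.0/7.6 = 71.053 mL/cmH2O.
τ = R × C = 24.001 × 0.07105 L/cmH2O = 1.705 s.
Fraction remaining at end-expiration = e^(−Te/τ) = e^(−1.84/1.705) = 0.3399 → 33.99%.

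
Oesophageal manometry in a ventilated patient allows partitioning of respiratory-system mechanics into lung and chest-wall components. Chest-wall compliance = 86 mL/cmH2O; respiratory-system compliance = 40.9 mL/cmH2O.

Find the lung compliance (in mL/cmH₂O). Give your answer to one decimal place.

78.0

1/CL = 1/Crs − 1/Ccw.
1/CL = 1/40.9 − 1/86 = 0.01282.
CL = 78.003 mL/cmH2O.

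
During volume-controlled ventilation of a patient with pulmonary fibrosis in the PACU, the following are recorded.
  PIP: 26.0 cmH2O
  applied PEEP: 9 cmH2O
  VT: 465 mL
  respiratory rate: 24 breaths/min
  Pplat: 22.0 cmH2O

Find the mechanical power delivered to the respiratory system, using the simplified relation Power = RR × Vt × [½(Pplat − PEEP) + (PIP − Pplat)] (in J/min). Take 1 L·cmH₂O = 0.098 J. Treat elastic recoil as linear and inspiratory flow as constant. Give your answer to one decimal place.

Per-breath work = Vt × [½(Pplat−PEEP) + (PIP−Pplat)] = 0.465 × [0.5×13.0 + 4.0] = 0.465 × 10.5 = 4.883 L·cmH2O.
Power = 24 × 4.883 = 117.19 L·cmH2O/min.
× 0.098 J/(L·cmH2O) → 11.485 J/min.

11.5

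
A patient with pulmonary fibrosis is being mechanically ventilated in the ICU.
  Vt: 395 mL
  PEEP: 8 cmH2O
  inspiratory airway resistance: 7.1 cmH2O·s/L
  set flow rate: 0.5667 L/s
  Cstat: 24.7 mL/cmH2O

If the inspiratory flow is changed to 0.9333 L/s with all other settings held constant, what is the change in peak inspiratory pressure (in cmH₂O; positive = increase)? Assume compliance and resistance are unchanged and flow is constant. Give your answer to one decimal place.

2.6

PIP = Vt/C + R·V̇ + PEEP (constant-flow equation of motion).
Only the resistive term changes: ΔPIP = R × ΔV̇ = 7.1 × (0.9333 − 0.5667) = 7.1 × 0.3666 = 2.603 cmH2O.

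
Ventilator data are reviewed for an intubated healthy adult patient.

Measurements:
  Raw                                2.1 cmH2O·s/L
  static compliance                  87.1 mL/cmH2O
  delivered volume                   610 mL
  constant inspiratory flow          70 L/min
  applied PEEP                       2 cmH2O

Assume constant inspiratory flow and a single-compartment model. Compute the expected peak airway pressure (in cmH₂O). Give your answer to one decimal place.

11.5

Flow: 70 L/min ÷ 60 = 1.1667 L/s.
Equation of motion (constant flow): PIP = Vt/C + R·V̇ + PEEP.
PIP = 610/87.1 + 2.1×1.1667 + 2 = 7.003 + 2.45 + 2 = 11.453 cmH2O.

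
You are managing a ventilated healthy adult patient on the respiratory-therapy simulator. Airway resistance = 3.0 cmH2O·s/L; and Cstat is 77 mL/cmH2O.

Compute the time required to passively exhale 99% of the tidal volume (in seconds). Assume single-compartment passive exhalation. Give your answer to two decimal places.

τ = R × C = 3.0 × 77 mL/cmH2O = 3.0 × 0.077 L/cmH2O = 0.231 s.
Exhaled fraction f = 1 − e^(−t/τ) → t = −τ·ln(1 − f) = −0.231·ln(0.01) = 1.064 s.

1.06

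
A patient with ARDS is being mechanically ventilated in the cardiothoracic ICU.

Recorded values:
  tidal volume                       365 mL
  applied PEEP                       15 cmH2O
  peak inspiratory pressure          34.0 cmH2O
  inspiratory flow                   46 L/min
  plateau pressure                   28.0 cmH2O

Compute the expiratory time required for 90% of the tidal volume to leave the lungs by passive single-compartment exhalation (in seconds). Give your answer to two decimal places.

0.51

Flow: 46 L/min ÷ 60 = 0.7667 L/s.
R = (PIP − Pplat)/V̇ = (34.0 − 28.0) / 0.7667 = 6.0/0.7667 = 7.826 cmH2O·s/L.
C = Vt/(Pplat − PEEP) = 365.0 / (28.0 − 15) = 365.0/13.0 = 28.077 mL/cmH2O.
τ = R × C = 7.826 × 0.02808 L/cmH2O = 0.2198 s.
t = −τ·ln(1 − 0.90) = −0.2198·ln(0.1) = 0.5061 s.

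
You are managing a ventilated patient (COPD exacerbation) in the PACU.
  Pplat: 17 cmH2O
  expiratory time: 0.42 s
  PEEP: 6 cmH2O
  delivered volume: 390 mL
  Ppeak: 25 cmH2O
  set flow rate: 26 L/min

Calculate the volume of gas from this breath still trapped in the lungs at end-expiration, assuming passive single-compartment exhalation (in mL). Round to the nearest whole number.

Flow: 26 L/min ÷ 60 = 0.4333 L/s.
R = (PIP − Pplat)/V̇ = (25 − 17) / 0.4333 = 8.0/0.4333 = 18.463 cmH2O·s/L.
C = Vt/(Pplat − PEEP) = 390.0 / (17 − 6) = 390.0/11.0 = 35.455 mL/cmH2O.
τ = R × C = 18.463 × 0.03546 L/cmH2O = 0.6547 s.
Fraction remaining = e^(−Te/τ) = e^(−0.42/0.6547) = 0.5265.
Trapped volume = 390.0 × 0.5265 = 205.34 mL.

205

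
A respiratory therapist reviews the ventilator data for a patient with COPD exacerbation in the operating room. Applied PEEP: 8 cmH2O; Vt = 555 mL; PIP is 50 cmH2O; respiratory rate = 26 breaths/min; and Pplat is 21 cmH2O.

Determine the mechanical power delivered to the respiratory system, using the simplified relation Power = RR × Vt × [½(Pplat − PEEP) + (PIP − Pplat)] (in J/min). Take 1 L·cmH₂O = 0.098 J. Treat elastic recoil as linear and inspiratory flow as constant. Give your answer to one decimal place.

50.2

Per-breath work = Vt × [½(Pplat−PEEP) + (PIP−Pplat)] = 0.555 × [0.5×13.0 + 29.0] = 0.555 × 35.5 = 19.703 L·cmH2O.
Power = 26 × 19.703 = 512.28 L·cmH2O/min.
× 0.098 J/(L·cmH2O) → 50.203 J/min.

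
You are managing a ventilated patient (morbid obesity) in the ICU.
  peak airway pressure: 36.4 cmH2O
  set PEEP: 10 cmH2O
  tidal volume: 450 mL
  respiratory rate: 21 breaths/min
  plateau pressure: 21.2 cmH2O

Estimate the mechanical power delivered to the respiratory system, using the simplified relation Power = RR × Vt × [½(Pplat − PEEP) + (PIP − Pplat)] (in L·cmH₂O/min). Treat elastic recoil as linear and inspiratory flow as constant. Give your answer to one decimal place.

Per-breath work = Vt × [½(Pplat−PEEP) + (PIP−Pplat)] = 0.450 × [0.5×11.2 + 15.2] = 0.450 × 20.8 = 9.36 L·cmH2O.
Power = 21 × 9.36 = 196.56 L·cmH2O/min.

196.6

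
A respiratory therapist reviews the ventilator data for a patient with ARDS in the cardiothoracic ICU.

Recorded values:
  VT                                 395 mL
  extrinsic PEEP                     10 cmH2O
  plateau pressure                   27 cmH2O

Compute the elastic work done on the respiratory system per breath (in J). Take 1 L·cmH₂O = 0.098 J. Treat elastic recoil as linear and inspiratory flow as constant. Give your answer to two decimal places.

Elastic work ≈ ½ × (Pplat − PEEP) × Vt = 0.5 × (27 − 10) × 0.395 L = 0.5 × 17.0 × 0.395 = 3.358 L·cmH2O.
× 0.098 J/(L·cmH2O) → 0.3291 J.

0.33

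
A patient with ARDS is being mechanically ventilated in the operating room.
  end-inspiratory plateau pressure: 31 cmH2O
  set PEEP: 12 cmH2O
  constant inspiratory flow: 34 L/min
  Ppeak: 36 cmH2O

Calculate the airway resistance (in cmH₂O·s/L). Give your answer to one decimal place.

Flow: 34 L/min ÷ 60 = 0.5667 L/s.
Raw = (PIP − Pplat) / flow = (36 − 31) / 0.5667 = 5.0 / 0.5667 = 8.823 cmH2O·s/L.

8.8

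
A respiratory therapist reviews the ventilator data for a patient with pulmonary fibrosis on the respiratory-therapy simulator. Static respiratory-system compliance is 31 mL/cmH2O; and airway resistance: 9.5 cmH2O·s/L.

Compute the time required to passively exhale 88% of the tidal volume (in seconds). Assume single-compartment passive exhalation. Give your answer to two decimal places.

0.62

τ = R × C = 9.5 × 31 mL/cmH2O = 9.5 × 0.031 L/cmH2O = 0.2945 s.
Exhaled fraction f = 1 − e^(−t/τ) → t = −τ·ln(1 − f) = −0.2945·ln(0.12) = 0.6244 s.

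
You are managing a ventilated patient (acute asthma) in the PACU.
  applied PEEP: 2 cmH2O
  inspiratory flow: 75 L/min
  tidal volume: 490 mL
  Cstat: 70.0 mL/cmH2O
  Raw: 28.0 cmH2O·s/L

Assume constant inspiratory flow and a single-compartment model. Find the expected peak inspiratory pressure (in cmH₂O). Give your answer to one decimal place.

44.0

Flow: 75 L/min ÷ 60 = 1.25 L/s.
Equation of motion (constant flow): PIP = Vt/C + R·V̇ + PEEP.
PIP = 490/70.0 + 28.0×1.25 + 2 = 7.0 + 35.0 + 2 = 44.0 cmH2O.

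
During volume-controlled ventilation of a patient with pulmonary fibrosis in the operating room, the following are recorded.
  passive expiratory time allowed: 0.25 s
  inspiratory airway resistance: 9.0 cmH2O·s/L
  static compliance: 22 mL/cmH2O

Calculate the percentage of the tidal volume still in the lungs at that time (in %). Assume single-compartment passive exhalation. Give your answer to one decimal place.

τ = R × C = 9.0 × 22 mL/cmH2O = 9.0 × 0.022 L/cmH2O = 0.198 s.
Passive exhalation: V(t)/V₀ = e^(−t/τ) = e^(−0.25/0.198) = 0.2829.
Fraction remaining = 0.2829 → 28.29%.

28.3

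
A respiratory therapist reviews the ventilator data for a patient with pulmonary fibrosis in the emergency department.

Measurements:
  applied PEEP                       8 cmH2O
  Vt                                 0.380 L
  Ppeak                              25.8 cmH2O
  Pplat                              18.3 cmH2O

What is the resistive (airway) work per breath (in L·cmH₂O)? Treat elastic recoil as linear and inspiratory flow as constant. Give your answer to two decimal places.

With constant inspiratory flow the resistive pressure is constant at PIP − Pplat = 25.8 − 18.3 = 7.5 cmH2O, so resistive work = 7.5 × 0.380 = 2.85 L·cmH2O.

2.85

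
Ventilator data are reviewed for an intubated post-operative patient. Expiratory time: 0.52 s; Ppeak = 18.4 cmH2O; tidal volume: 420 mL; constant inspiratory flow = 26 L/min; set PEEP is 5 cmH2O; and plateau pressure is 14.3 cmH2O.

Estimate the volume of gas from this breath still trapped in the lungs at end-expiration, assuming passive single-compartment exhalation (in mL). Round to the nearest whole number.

124

Flow: 26 L/min ÷ 60 = 0.4333 L/s.
R = (PIP − Pplat)/V̇ = (18.4 − 14.3) / 0.4333 = 4.1/0.4333 = 9.462 cmH2O·s/L.
C = Vt/(Pplat − PEEP) = 420.0 / (14.3 − 5) = 420.0/9.3 = 45.161 mL/cmH2O.
τ = R × C = 9.462 × 0.04516 L/cmH2O = 0.4273 s.
Fraction remaining = e^(−Te/τ) = e^(−0.52/0.4273) = 0.2961.
Trapped volume = 420.0 × 0.2961 = 124.36 mL.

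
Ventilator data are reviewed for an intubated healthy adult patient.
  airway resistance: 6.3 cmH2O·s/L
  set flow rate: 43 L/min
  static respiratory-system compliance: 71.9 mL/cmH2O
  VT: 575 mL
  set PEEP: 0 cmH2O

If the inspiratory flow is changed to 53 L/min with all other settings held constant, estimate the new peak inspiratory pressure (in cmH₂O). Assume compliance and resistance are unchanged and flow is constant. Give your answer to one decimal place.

Flow: 43 L/min ÷ 60 = 0.7167 L/s.
New flow: 53 L/min ÷ 60 = 0.8833 L/s.
PIP = Vt/C + R·V̇ + PEEP (constant-flow equation of motion).
Only the resistive term changes: ΔPIP = R × ΔV̇ = 6.3 × (0.8833 − 0.7167) = 6.3 × 0.1666 = 1.05 cmH2O.
Original PIP = 575/71.9 + 6.3×0.7167 + 0 = 12.512 cmH2O; new PIP = 12.512 + (1.05) = 13.562 cmH2O.

13.6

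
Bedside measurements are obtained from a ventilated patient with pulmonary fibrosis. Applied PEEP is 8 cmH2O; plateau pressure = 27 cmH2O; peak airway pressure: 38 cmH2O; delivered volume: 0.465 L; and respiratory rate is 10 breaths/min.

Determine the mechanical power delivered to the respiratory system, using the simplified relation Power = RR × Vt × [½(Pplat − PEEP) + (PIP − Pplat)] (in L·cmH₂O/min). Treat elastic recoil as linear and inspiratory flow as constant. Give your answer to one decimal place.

Per-breath work = Vt × [½(Pplat−PEEP) + (PIP−Pplat)] = 0.465 × [0.5×19.0 + 11.0] = 0.465 × 20.5 = 9.533 L·cmH2O.
Power = 10 × 9.533 = 95.33 L·cmH2O/min.

95.3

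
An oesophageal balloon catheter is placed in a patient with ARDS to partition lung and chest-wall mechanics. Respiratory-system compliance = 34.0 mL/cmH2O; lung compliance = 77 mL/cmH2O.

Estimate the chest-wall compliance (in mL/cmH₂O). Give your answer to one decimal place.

60.9

1/Ccw = 1/Crs − 1/CL.
1/Ccw = 1/34.0 − 1/77 = 0.01642.
Ccw = 60.901 mL/cmH2O.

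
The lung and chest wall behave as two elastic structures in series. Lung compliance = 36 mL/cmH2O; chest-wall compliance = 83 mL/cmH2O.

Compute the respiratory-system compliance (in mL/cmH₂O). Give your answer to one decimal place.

25.1

Lung and chest wall are elastances in series: 1/Crs = 1/CL + 1/Ccw.
1/Crs = 1/36 + 1/83 = 0.03983.
Crs = 25.107 mL/cmH2O.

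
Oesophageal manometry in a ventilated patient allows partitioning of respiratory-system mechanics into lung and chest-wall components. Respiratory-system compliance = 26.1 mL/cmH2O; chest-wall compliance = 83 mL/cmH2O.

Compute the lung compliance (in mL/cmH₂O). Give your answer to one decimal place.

38.1

1/CL = 1/Crs − 1/Ccw.
1/CL = 1/26.1 − 1/83 = 0.02627.
CL = 38.066 mL/cmH2O.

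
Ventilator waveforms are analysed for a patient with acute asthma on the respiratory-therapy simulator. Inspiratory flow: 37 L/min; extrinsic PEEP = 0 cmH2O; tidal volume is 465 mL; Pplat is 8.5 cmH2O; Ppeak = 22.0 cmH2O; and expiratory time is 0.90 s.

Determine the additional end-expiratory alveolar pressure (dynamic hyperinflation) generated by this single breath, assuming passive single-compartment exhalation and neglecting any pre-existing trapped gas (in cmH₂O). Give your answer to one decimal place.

4.0

Flow: 37 L/min ÷ 60 = 0.6167 L/s.
R = (PIP − Pplat)/V̇ = (22.0 − 8.5) / 0.6167 = 13.5/0.6167 = 21.891 cmH2O·s/L.
C = Vt/(Pplat − PEEP) = 465.0 / (8.5 − 0) = 465.0/8.5 = 54.706 mL/cmH2O.
τ = R × C = 21.891 × 0.05471 L/cmH2O = 1.198 s.
Fraction remaining = e^(−Te/τ) = e^(−0.90/1.198) = 0.4718; trapped volume = 465.0 × 0.4718 = 219.39 mL.
Additional alveolar pressure from trapping ≈ V_trapped / C = 219.39 / 54.706 = 4.01 cmH2O.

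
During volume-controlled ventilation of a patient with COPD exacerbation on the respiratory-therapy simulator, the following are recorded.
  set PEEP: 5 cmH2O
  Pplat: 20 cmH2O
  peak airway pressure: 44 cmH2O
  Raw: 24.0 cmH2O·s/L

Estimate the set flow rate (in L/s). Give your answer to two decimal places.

flow = (PIP − Pplat) / Raw = 24.0 / 24.0 = 1.0 L/s.

1.00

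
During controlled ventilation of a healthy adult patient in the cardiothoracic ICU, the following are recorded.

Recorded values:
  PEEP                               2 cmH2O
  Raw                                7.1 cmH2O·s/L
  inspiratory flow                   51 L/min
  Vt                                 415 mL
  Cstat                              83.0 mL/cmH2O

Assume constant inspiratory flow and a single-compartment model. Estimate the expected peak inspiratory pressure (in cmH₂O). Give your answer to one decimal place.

13.0

Flow: 51 L/min ÷ 60 = 0.85 L/s.
Equation of motion (constant flow): PIP = Vt/C + R·V̇ + PEEP.
PIP = 415/83.0 + 7.1×0.85 + 2 = 5.0 + 6.035 + 2 = 13.035 cmH2O.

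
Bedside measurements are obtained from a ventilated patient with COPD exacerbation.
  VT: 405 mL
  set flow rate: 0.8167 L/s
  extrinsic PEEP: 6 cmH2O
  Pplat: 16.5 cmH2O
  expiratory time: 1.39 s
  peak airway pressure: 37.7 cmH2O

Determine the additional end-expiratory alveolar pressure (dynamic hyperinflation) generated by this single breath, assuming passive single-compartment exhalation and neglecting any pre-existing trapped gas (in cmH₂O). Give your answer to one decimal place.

R = (PIP − Pplat)/V̇ = (37.7 − 16.5) / 0.8167 = 21.2/0.8167 = 25.958 cmH2O·s/L.
C = Vt/(Pplat − PEEP) = 405.0 / (16.5 − 6) = 405.0/10.5 = 38.571 mL/cmH2O.
τ = R × C = 25.958 × 0.03857 L/cmH2O = 1.001 s.
Fraction remaining = e^(−Te/τ) = e^(−1.39/1.001) = 0.2494; trapped volume = 405.0 × 0.2494 = 101.01 mL.
Additional alveolar pressure from trapping ≈ V_trapped / C = 101.01 / 38.571 = 2.619 cmH2O.

2.6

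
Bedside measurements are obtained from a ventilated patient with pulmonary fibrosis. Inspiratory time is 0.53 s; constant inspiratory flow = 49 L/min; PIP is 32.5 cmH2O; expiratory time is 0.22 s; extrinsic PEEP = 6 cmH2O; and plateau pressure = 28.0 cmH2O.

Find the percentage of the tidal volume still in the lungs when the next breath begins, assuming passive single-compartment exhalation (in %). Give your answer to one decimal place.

13.1

Flow: 49 L/min ÷ 60 = 0.8167 L/s.
Vt = flow × Ti = 0.8167 L/s × 0.53 s × 1000 mL/L = 432.85 mL.
R = (PIP − Pplat)/V̇ = (32.5 − 28.0) / 0.8167 = 4.5/0.8167 = 5.51 cmH2O·s/L.
C = Vt/(Pplat − PEEP) = 432.85 / (28.0 − 6) = 432.85/22.0 = 19.675 mL/cmH2O.
τ = R × C = 5.51 × 0.01968 L/cmH2O = 0.1084 s.
Fraction remaining at end-expiration = e^(−Te/τ) = e^(−0.22/0.1084) = 0.1314 → 13.14%.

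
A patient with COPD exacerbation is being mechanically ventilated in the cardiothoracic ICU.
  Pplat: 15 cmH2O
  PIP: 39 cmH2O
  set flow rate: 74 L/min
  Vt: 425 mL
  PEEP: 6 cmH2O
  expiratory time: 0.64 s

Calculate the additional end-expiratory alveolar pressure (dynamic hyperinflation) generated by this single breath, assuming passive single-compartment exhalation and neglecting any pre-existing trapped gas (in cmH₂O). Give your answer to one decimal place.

4.5

Flow: 74 L/min ÷ 60 = 1.2333 L/s.
R = (PIP − Pplat)/V̇ = (39 − 15) / 1.2333 = 24.0/1.2333 = 19.46 cmH2O·s/L.
C = Vt/(Pplat − PEEP) = 425.0 / (15 − 6) = 425.0/9.0 = 47.222 mL/cmH2O.
τ = R × C = 19.46 × 0.04722 L/cmH2O = 0.9189 s.
Fraction remaining = e^(−Te/τ) = e^(−0.64/0.9189) = 0.4983; trapped volume = 425.0 × 0.4983 = 211.78 mL.
Additional alveolar pressure from trapping ≈ V_trapped / C = 211.78 / 47.222 = 4.485 cmH2O.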